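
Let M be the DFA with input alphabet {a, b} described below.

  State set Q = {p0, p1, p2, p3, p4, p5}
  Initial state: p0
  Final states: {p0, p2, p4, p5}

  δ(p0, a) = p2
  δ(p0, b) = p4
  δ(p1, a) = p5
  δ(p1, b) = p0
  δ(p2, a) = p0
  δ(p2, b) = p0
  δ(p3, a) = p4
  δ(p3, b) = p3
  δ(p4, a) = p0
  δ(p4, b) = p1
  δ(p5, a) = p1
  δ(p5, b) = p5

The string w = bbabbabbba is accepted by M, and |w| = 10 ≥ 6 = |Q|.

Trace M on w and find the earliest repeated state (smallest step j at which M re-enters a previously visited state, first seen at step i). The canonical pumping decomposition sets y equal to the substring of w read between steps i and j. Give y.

b

State sequence: p0 -b-> p4 -b-> p1 -a-> p5 -b-> p5 -b-> p5 -a-> p1 -b-> p0 -b-> p4 -b-> p1 -a-> p5
First repeat at step 4: p5 was already visited.

So i = 3, j = 4, giving x = w[0:3] = bba, y = w[3:4] = b, z = w[4:10] = babbba.
Check: |xy| = 4 ≤ 6 and |y| = 1 ≥ 1. Reading y takes M from p5 back to p5, so every xyⁱz is accepted.
The DFA has 6 states, so the proof of the pumping lemma guarantees a repeated state among the first 6+1 visited; the segment between the two visits is the pumpable y.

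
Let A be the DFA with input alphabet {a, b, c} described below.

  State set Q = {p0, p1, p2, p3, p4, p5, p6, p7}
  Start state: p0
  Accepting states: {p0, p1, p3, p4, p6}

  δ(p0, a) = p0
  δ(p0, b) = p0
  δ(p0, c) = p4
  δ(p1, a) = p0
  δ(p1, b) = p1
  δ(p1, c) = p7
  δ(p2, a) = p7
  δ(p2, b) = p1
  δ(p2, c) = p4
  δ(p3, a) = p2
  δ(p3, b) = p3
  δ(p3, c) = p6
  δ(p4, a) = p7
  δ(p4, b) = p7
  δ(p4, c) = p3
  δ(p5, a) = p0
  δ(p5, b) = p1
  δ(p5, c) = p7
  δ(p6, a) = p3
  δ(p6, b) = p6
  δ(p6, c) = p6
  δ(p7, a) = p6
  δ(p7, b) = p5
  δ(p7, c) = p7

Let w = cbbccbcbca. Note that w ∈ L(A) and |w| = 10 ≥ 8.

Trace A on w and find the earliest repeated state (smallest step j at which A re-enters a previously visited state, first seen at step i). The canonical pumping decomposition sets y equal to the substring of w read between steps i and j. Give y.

State sequence: p0 -c-> p4 -b-> p7 -b-> p5 -c-> p7 -c-> p7 -b-> p5 -c-> p7 -b-> p5 -c-> p7 -a-> p6
First repeat at step 4: p7 was already visited.

So i = 2, j = 4, giving x = w[0:2] = cb, y = w[2:4] = bc, z = w[4:10] = cbcbca.
Check: |xy| = 4 ≤ 8 and |y| = 2 ≥ 1. Reading y takes A from p7 back to p7, so every xyⁱz is accepted.
Pumping length from the standard proof: p = 8 (the number of states). The repeated state found above gives |xy| = j ≤ 8 and |y| = j − i ≥ 1.

bc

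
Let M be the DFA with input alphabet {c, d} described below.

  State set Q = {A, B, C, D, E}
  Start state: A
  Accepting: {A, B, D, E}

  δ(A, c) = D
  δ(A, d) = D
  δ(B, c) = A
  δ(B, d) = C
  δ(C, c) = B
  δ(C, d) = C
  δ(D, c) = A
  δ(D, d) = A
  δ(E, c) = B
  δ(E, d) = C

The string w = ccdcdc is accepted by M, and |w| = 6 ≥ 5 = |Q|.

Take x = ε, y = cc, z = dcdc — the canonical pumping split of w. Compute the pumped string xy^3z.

ccccccdcdc

xy^3z = ε·cc·cc·cc·dcdc = ccccccdcdc.
Reading y = cc takes M from A back to A, so after x·y·y·y the machine is still in A, and z then leads to the accepting state A. Hence ccccccdcdc ∈ L(M).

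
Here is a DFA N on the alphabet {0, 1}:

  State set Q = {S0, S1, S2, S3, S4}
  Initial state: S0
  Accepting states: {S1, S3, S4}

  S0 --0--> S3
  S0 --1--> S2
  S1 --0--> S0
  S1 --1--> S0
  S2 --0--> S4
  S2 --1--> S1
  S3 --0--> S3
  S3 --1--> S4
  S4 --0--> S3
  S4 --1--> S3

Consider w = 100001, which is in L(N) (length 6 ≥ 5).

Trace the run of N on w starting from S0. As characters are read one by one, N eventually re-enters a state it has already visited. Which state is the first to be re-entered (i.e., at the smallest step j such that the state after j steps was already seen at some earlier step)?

S3

State sequence: S0 -1-> S2 -0-> S4 -0-> S3 -0-> S3 -0-> S3 -1-> S4
First repeat at step 4: S3 was already visited.

The earliest repeat is at step j = 4: N is in S3, which it already visited at step i = 3.
Since N has 5 states, any run of length ≥ 5 visits 5+1 states, so by pigeonhole some state repeats within the first 5 steps — that repeat gives the pumpable loop.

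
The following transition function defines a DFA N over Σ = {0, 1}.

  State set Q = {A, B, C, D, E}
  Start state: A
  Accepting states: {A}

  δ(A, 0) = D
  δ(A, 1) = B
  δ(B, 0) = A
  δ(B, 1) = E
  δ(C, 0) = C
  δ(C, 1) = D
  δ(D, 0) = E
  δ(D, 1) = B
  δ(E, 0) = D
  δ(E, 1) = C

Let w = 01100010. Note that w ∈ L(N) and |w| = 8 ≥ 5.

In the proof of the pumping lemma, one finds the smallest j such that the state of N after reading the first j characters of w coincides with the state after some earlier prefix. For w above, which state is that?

Run of N on w = 0 1 1 0 0 0 1 0:
  step 0: A  (start)
  step 1: D  (read 0: A→D)
  step 2: B  (read 1: D→B)
  step 3: E  (read 1: B→E)
  step 4: D  (read 0: E→D)   ← first repeat (D seen earlier)
  step 5: E  (read 0: D→E)
  step 6: D  (read 0: E→D)
  step 7: B  (read 1: D→B)
  step 8: A  (read 0: B→A)

The earliest repeat is at step j = 4: N is in D, which it already visited at step i = 1.
Pumping length from the standard proof: p = 5 (the number of states). The repeated state found above gives |xy| = j ≤ 5 and |y| = j − i ≥ 1.

D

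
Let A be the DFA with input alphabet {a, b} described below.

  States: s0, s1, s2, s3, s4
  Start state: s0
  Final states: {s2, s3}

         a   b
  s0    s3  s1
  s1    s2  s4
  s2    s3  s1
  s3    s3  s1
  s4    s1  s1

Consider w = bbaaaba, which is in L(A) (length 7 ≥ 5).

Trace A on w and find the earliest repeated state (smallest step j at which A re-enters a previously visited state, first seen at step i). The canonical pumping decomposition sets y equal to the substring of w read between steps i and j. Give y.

ba

State sequence: s0 -b-> s1 -b-> s4 -a-> s1 -a-> s2 -a-> s3 -b-> s1 -a-> s2
First repeat at step 3: s1 was already visited.

So i = 1, j = 3, giving x = w[0:1] = b, y = w[1:3] = ba, z = w[3:7] = aaba.
Check: |xy| = 3 ≤ 5 and |y| = 2 ≥ 1. Reading y takes A from s1 back to s1, so every xyⁱz is accepted.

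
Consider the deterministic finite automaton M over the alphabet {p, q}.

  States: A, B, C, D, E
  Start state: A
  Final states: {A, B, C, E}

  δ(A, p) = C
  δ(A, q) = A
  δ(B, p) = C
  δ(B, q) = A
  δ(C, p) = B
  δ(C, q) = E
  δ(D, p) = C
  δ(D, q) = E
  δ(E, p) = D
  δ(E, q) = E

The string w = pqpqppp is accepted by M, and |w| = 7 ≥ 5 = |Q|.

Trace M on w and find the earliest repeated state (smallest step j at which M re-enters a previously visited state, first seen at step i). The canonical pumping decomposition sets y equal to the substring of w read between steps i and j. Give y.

pq

Run of M on w = p q p q p p p:
  step 0: A  (start)
  step 1: C  (read p: A→C)
  step 2: E  (read q: C→E)
  step 3: D  (read p: E→D)
  step 4: E  (read q: D→E)   ← first repeat (E seen earlier)
  step 5: D  (read p: E→D)
  step 6: C  (read p: D→C)
  step 7: B  (read p: C→B)

So i = 2, j = 4, giving x = w[0:2] = pq, y = w[2:4] = pq, z = w[4:7] = ppp.
Check: |xy| = 4 ≤ 5 and |y| = 2 ≥ 1. Reading y takes M from E back to E, so every xyⁱz is accepted.
The DFA has 5 states, so the proof of the pumping lemma guarantees a repeated state among the first 5+1 visited; the segment between the two visits is the pumpable y.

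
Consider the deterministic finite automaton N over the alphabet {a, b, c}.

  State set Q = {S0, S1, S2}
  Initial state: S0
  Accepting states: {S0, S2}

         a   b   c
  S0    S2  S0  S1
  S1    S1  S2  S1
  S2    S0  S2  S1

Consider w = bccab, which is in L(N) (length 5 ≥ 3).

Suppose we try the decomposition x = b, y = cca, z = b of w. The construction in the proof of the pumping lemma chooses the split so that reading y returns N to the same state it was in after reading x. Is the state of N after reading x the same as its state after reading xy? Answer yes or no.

no

State sequence: S0 -b-> S0 -c-> S1 -c-> S1 -a-> S1

After x (step 1): S0. After xy (step 4): S1.
They differ (S0 ≠ S1), so y is not a cycle from the state after x; this split is not the one the pumping-lemma construction produces, and pumping y need not keep the string in L(N).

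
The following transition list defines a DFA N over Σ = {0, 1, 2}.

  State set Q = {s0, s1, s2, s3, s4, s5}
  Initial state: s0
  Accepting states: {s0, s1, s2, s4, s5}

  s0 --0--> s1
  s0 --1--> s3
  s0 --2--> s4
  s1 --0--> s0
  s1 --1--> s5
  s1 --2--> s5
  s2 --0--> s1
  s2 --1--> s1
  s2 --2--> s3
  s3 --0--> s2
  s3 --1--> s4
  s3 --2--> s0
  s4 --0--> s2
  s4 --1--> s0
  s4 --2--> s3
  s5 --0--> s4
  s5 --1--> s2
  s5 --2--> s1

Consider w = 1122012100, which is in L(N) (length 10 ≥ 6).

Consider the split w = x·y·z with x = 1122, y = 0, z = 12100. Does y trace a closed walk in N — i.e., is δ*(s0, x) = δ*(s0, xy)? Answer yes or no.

Run of N on the first 5 characters of w = 1 1 2 2 0:
  step 0: s0  (start)
  step 1: s3  (read 1: s0→s3)
  step 2: s4  (read 1: s3→s4)
  step 3: s3  (read 2: s4→s3)
  step 4: s0  (read 2: s3→s0)
  step 5: s1  (read 0: s0→s1)

After x (step 4): s0. After xy (step 5): s1.
They differ (s0 ≠ s1), so y is not a cycle from the state after x; this split is not the one the pumping-lemma construction produces, and pumping y need not keep the string in L(N).

no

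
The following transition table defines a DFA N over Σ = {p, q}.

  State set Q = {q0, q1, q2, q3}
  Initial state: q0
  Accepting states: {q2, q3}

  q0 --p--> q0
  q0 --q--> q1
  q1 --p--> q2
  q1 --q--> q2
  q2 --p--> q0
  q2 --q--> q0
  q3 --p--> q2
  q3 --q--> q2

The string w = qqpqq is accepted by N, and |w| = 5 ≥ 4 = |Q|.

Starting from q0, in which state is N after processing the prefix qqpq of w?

q1

Run of N on the first 4 characters of w = q q p q:
  step 0: q0  (start)
  step 1: q1  (read q: q0→q1)
  step 2: q2  (read q: q1→q2)
  step 3: q0  (read p: q2→q0)
  step 4: q1  (read q: q0→q1)

After reading 4 characters, N is in state q1.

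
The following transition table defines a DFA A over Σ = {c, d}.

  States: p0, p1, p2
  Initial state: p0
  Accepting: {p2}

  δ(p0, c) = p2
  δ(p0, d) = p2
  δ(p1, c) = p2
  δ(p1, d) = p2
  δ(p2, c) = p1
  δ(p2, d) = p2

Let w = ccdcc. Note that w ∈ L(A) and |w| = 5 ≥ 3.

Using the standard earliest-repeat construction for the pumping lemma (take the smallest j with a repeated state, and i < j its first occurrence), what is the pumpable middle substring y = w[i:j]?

cd

Run of A on w = c c d c c:
  step 0: p0  (start)
  step 1: p2  (read c: p0→p2)
  step 2: p1  (read c: p2→p1)
  step 3: p2  (read d: p1→p2)   ← first repeat (p2 seen earlier)
  step 4: p1  (read c: p2→p1)
  step 5: p2  (read c: p1→p2)

So i = 1, j = 3, giving x = w[0:1] = c, y = w[1:3] = cd, z = w[3:5] = cc.
Check: |xy| = 3 ≤ 3 and |y| = 2 ≥ 1. Reading y takes A from p2 back to p2, so every xyⁱz is accepted.
The DFA has 3 states, so the proof of the pumping lemma guarantees a repeated state among the first 3+1 visited; the segment between the two visits is the pumpable y.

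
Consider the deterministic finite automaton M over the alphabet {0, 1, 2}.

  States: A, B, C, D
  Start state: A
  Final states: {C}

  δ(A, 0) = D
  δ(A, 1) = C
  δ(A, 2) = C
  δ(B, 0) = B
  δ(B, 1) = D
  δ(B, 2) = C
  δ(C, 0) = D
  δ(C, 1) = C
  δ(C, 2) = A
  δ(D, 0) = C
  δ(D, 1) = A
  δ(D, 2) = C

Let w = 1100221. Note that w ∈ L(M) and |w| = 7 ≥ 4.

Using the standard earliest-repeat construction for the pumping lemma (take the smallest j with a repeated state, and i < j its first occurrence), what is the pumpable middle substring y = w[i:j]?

State sequence: A -1-> C -1-> C -0-> D -0-> C -2-> A -2-> C -1-> C
First repeat at step 2: C was already visited.

So i = 1, j = 2, giving x = w[0:1] = 1, y = w[1:2] = 1, z = w[2:7] = 00221.
Check: |xy| = 2 ≤ 4 and |y| = 1 ≥ 1. Reading y takes M from C back to C, so every xyⁱz is accepted.
The DFA has 4 states, so the proof of the pumping lemma guarantees a repeated state among the first 4+1 visited; the segment between the two visits is the pumpable y.

1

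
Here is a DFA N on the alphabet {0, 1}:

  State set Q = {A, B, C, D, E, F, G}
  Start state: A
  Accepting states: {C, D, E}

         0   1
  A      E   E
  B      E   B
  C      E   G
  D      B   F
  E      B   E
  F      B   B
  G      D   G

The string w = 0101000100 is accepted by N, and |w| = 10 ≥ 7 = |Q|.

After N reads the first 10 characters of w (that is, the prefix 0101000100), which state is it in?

E

State sequence: A -0-> E -1-> E -0-> B -1-> B -0-> E -0-> B -0-> E -1-> E -0-> B -0-> E

After reading 10 characters, N is in state E.
(This kind of state-tracing is the core of the pumping-lemma construction: with 7 states, pigeonhole forces a repeat within the first 7 steps.)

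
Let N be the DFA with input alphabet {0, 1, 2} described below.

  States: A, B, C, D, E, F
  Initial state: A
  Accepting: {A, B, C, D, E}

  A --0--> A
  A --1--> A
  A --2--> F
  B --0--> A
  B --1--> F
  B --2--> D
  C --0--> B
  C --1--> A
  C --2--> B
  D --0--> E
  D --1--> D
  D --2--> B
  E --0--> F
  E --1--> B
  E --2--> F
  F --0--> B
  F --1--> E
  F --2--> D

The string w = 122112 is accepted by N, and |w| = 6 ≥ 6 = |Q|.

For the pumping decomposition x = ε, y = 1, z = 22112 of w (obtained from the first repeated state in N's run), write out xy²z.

xy^2z = ε·1·1·22112 = 1122112.
Reading y = 1 takes N from A back to A, so after x·y·y the machine is still in A, and z then leads to the accepting state B. Hence 1122112 ∈ L(N).

1122112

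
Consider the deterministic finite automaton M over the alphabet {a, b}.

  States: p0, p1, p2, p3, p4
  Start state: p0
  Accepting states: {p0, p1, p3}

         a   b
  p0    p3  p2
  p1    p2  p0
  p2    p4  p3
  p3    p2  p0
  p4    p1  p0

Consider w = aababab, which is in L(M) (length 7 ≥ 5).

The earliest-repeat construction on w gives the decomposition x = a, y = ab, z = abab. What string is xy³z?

xy^3z = a·ab·ab·ab·abab = aababababab.
Reading y = ab takes M from p3 back to p3, so after x·y·y·y the machine is still in p3, and z then leads to the accepting state p3. Hence aababababab ∈ L(M).

aababababab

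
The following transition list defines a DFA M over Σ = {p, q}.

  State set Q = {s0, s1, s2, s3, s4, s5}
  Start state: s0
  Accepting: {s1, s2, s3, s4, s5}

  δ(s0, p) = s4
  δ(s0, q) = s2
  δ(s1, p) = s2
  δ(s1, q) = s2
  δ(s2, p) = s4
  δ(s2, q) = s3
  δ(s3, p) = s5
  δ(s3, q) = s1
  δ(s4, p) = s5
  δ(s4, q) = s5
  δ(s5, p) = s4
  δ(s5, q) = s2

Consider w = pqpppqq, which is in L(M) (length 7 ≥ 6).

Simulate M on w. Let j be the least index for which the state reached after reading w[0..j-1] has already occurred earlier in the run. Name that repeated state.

Run of M on w = p q p p p q q:
  step 0: s0  (start)
  step 1: s4  (read p: s0→s4)
  step 2: s5  (read q: s4→s5)
  step 3: s4  (read p: s5→s4)   ← first repeat (s4 seen earlier)
  step 4: s5  (read p: s4→s5)
  step 5: s4  (read p: s5→s4)
  step 6: s5  (read q: s4→s5)
  step 7: s2  (read q: s5→s2)

The earliest repeat is at step j = 3: M is in s4, which it already visited at step i = 1.
Since M has 6 states, any run of length ≥ 6 visits 6+1 states, so by pigeonhole some state repeats within the first 6 steps — that repeat gives the pumpable loop.

s4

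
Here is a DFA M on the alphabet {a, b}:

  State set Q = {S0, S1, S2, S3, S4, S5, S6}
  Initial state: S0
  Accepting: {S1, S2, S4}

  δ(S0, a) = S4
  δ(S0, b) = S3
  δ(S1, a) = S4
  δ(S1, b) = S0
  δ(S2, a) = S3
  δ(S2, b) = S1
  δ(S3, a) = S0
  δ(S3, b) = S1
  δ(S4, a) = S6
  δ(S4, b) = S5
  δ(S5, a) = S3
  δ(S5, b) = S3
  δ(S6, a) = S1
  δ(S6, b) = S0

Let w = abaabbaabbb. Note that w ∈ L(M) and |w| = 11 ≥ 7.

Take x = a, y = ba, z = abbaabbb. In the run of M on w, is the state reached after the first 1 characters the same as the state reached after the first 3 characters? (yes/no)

State sequence: S0 -a-> S4 -b-> S5 -a-> S3

After x (step 1): S4. After xy (step 3): S3.
They differ (S4 ≠ S3), so y is not a cycle from the state after x; this split is not the one the pumping-lemma construction produces, and pumping y need not keep the string in L(M).

no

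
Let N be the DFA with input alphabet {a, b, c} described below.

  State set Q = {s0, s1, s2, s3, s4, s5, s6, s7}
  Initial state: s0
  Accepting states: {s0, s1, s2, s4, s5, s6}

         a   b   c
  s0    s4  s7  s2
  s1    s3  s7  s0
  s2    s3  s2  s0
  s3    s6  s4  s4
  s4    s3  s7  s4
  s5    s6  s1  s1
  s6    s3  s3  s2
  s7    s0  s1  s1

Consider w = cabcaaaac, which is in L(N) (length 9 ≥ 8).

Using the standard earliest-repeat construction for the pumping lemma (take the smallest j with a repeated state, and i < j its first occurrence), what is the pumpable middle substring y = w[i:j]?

Run of N on w = c a b c a a a a c:
  step 0: s0  (start)
  step 1: s2  (read c: s0→s2)
  step 2: s3  (read a: s2→s3)
  step 3: s4  (read b: s3→s4)
  step 4: s4  (read c: s4→s4)   ← first repeat (s4 seen earlier)
  step 5: s3  (read a: s4→s3)
  step 6: s6  (read a: s3→s6)
  step 7: s3  (read a: s6→s3)
  step 8: s6  (read a: s3→s6)
  step 9: s2  (read c: s6→s2)

So i = 3, j = 4, giving x = w[0:3] = cab, y = w[3:4] = c, z = w[4:9] = aaaac.
Check: |xy| = 4 ≤ 8 and |y| = 1 ≥ 1. Reading y takes N from s4 back to s4, so every xyⁱz is accepted.

c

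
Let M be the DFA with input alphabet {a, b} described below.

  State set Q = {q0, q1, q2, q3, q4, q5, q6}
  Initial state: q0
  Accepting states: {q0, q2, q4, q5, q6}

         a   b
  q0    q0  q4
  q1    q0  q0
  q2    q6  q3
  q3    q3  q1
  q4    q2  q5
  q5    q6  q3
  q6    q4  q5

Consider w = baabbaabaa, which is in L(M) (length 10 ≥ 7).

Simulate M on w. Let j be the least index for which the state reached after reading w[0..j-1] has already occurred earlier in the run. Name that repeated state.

q3

State sequence: q0 -b-> q4 -a-> q2 -a-> q6 -b-> q5 -b-> q3 -a-> q3 -a-> q3 -b-> q1 -a-> q0 -a-> q0
First repeat at step 6: q3 was already visited.

The earliest repeat is at step j = 6: M is in q3, which it already visited at step i = 5.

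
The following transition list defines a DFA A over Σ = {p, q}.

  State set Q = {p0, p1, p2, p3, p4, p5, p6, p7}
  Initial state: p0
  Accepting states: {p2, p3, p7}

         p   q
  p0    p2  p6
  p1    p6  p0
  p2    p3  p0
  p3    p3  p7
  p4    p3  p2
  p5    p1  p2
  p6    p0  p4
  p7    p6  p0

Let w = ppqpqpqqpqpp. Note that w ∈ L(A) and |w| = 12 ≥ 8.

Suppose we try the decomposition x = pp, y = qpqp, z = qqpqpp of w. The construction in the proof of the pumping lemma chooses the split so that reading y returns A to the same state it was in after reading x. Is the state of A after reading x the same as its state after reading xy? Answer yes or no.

State sequence: p0 -p-> p2 -p-> p3 -q-> p7 -p-> p6 -q-> p4 -p-> p3

After x (step 2): p3. After xy (step 6): p3.
They match, so y = qpqp drives A around a cycle from p3 back to itself; pumping y any number of times keeps A in p3 before reading z, and xyⁱz ∈ L(A) for every i ≥ 0.

yes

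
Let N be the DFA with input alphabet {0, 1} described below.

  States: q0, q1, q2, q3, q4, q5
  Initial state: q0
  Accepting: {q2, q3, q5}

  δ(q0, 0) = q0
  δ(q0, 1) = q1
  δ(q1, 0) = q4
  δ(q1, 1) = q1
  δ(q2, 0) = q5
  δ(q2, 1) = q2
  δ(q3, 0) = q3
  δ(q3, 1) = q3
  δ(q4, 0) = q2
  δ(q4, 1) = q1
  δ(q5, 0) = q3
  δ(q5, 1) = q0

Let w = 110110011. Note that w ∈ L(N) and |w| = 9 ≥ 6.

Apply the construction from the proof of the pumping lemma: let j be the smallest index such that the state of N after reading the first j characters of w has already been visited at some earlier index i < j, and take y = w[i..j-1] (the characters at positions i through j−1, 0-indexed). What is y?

1

Run of N on w = 1 1 0 1 1 0 0 1 1:
  step 0: q0  (start)
  step 1: q1  (read 1: q0→q1)
  step 2: q1  (read 1: q1→q1)   ← first repeat (q1 seen earlier)
  step 3: q4  (read 0: q1→q4)
  step 4: q1  (read 1: q4→q1)
  step 5: q1  (read 1: q1→q1)
  step 6: q4  (read 0: q1→q4)
  step 7: q2  (read 0: q4→q2)
  step 8: q2  (read 1: q2→q2)
  step 9: q2  (read 1: q2→q2)

So i = 1, j = 2, giving x = w[0:1] = 1, y = w[1:2] = 1, z = w[2:9] = 0110011.
Check: |xy| = 2 ≤ 6 and |y| = 1 ≥ 1. Reading y takes N from q1 back to q1, so every xyⁱz is accepted.
Pumping length from the standard proof: p = 6 (the number of states). The repeated state found above gives |xy| = j ≤ 6 and |y| = j − i ≥ 1.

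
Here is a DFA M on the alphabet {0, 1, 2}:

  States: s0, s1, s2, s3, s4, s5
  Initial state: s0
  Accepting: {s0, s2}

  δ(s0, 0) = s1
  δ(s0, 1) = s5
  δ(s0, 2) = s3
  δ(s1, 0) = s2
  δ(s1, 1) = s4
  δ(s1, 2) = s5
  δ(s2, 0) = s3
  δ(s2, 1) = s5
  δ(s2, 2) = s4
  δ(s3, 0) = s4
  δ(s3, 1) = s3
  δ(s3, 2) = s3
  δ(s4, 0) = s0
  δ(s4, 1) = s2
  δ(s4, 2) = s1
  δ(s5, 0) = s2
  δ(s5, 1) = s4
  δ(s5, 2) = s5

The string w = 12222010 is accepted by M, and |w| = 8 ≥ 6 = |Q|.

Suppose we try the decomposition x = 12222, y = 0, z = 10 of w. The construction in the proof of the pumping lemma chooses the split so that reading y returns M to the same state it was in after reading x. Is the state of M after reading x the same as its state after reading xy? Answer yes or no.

Run of M on the first 6 characters of w = 1 2 2 2 2 0:
  step 0: s0  (start)
  step 1: s5  (read 1: s0→s5)
  step 2: s5  (read 2: s5→s5)
  step 3: s5  (read 2: s5→s5)
  step 4: s5  (read 2: s5→s5)
  step 5: s5  (read 2: s5→s5)
  step 6: s2  (read 0: s5→s2)

After x (step 5): s5. After xy (step 6): s2.
They differ (s5 ≠ s2), so y is not a cycle from the state after x; this split is not the one the pumping-lemma construction produces, and pumping y need not keep the string in L(M).

no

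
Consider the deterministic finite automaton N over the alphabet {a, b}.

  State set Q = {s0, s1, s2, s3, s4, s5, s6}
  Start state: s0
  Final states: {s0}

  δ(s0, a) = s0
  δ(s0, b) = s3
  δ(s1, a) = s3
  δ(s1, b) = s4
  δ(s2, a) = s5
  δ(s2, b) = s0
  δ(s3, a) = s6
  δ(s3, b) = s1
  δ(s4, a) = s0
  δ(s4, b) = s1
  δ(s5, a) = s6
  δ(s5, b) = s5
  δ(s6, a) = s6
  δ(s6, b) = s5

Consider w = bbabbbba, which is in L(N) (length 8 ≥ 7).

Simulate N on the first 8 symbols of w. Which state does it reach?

State sequence: s0 -b-> s3 -b-> s1 -a-> s3 -b-> s1 -b-> s4 -b-> s1 -b-> s4 -a-> s0

After reading 8 characters, N is in state s0.

s0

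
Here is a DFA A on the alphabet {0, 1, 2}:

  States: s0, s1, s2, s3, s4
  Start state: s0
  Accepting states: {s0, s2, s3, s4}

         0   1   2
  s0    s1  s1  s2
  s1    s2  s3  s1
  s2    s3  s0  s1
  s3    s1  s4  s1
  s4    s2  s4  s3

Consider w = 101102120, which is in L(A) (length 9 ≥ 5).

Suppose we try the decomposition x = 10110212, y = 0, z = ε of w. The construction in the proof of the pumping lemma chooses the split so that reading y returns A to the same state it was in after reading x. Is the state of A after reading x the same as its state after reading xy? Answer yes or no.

State sequence: s0 -1-> s1 -0-> s2 -1-> s0 -1-> s1 -0-> s2 -2-> s1 -1-> s3 -2-> s1 -0-> s2

After x (step 8): s1. After xy (step 9): s2.
They differ (s1 ≠ s2), so y is not a cycle from the state after x; this split is not the one the pumping-lemma construction produces, and pumping y need not keep the string in L(A).

no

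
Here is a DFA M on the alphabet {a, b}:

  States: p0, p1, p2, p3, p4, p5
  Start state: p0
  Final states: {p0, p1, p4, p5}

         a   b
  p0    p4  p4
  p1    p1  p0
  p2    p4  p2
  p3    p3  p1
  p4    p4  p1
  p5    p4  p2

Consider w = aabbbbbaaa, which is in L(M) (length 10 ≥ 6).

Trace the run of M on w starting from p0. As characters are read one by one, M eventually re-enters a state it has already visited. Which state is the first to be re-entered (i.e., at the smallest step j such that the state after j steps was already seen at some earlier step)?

Run of M on w = a a b b b b b a a a:
  step 0: p0  (start)
  step 1: p4  (read a: p0→p4)
  step 2: p4  (read a: p4→p4)   ← first repeat (p4 seen earlier)
  step 3: p1  (read b: p4→p1)
  step 4: p0  (read b: p1→p0)
  step 5: p4  (read b: p0→p4)
  step 6: p1  (read b: p4→p1)
  step 7: p0  (read b: p1→p0)
  step 8: p4  (read a: p0→p4)
  step 9: p4  (read a: p4→p4)
  step 10: p4  (read a: p4→p4)

The earliest repeat is at step j = 2: M is in p4, which it already visited at step i = 1.
Since M has 6 states, any run of length ≥ 6 visits 6+1 states, so by pigeonhole some state repeats within the first 6 steps — that repeat gives the pumpable loop.

p4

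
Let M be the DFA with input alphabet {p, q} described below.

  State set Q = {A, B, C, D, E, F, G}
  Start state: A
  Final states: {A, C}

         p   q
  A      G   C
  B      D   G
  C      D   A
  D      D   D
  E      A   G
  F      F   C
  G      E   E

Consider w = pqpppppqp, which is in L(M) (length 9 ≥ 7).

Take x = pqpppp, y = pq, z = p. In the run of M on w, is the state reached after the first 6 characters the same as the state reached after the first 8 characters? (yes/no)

Run of M on the first 8 characters of w = p q p p p p p q:
  step 0: A  (start)
  step 1: G  (read p: A→G)
  step 2: E  (read q: G→E)
  step 3: A  (read p: E→A)
  step 4: G  (read p: A→G)
  step 5: E  (read p: G→E)
  step 6: A  (read p: E→A)
  step 7: G  (read p: A→G)
  step 8: E  (read q: G→E)

After x (step 6): A. After xy (step 8): E.
They differ (A ≠ E), so y is not a cycle from the state after x; this split is not the one the pumping-lemma construction produces, and pumping y need not keep the string in L(M).

no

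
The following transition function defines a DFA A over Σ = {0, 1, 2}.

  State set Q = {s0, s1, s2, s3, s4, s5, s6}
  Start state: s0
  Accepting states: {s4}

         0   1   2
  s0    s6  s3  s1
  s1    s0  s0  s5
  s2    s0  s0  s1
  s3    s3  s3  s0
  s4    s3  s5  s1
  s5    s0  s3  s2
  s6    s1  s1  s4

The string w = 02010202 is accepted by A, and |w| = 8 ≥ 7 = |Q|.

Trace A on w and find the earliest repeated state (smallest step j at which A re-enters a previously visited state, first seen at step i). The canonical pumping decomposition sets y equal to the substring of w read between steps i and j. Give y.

State sequence: s0 -0-> s6 -2-> s4 -0-> s3 -1-> s3 -0-> s3 -2-> s0 -0-> s6 -2-> s4
First repeat at step 4: s3 was already visited.

So i = 3, j = 4, giving x = w[0:3] = 020, y = w[3:4] = 1, z = w[4:8] = 0202.
Check: |xy| = 4 ≤ 7 and |y| = 1 ≥ 1. Reading y takes A from s3 back to s3, so every xyⁱz is accepted.
Pumping length from the standard proof: p = 7 (the number of states). The repeated state found above gives |xy| = j ≤ 7 and |y| = j − i ≥ 1.

1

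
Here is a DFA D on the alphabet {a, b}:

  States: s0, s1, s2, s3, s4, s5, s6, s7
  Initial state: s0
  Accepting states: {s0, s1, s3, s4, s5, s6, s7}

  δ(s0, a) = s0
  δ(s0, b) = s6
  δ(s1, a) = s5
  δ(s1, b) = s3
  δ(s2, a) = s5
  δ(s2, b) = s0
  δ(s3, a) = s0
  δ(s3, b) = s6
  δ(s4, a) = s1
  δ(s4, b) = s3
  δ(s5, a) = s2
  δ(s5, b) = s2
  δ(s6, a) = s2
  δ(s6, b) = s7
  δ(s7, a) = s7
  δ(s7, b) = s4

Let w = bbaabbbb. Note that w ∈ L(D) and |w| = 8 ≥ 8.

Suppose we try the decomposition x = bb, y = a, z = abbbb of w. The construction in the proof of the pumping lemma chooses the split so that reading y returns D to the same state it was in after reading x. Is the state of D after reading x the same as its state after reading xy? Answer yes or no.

yes

Run of D on the first 3 characters of w = b b a:
  step 0: s0  (start)
  step 1: s6  (read b: s0→s6)
  step 2: s7  (read b: s6→s7)
  step 3: s7  (read a: s7→s7)

After x (step 2): s7. After xy (step 3): s7.
They match, so y = a drives D around a cycle from s7 back to itself; pumping y any number of times keeps D in s7 before reading z, and xyⁱz ∈ L(D) for every i ≥ 0.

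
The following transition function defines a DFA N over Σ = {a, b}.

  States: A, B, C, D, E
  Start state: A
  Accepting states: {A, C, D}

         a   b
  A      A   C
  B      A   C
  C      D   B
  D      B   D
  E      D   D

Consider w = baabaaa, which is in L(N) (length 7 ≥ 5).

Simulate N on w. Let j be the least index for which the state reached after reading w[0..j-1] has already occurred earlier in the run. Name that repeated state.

C

Run of N on w = b a a b a a a:
  step 0: A  (start)
  step 1: C  (read b: A→C)
  step 2: D  (read a: C→D)
  step 3: B  (read a: D→B)
  step 4: C  (read b: B→C)   ← first repeat (C seen earlier)
  step 5: D  (read a: C→D)
  step 6: B  (read a: D→B)
  step 7: A  (read a: B→A)

The earliest repeat is at step j = 4: N is in C, which it already visited at step i = 1.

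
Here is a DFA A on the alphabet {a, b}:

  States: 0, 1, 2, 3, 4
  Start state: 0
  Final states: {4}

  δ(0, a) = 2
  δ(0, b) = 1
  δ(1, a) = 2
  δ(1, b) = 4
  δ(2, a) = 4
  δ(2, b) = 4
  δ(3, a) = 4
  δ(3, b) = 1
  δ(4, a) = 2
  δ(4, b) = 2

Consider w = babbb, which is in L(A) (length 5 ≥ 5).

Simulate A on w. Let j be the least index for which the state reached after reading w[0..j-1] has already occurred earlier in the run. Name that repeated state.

Run of A on w = b a b b b:
  step 0: 0  (start)
  step 1: 1  (read b: 0→1)
  step 2: 2  (read a: 1→2)
  step 3: 4  (read b: 2→4)
  step 4: 2  (read b: 4→2)   ← first repeat (2 seen earlier)
  step 5: 4  (read b: 2→4)

The earliest repeat is at step j = 4: A is in 2, which it already visited at step i = 2.

2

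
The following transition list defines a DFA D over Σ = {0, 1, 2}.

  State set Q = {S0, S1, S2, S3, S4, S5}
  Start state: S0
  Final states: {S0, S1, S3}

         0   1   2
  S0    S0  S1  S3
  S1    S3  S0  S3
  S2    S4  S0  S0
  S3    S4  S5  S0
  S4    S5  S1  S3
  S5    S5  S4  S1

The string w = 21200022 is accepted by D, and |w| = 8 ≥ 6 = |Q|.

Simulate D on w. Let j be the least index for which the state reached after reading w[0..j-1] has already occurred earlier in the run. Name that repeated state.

State sequence: S0 -2-> S3 -1-> S5 -2-> S1 -0-> S3 -0-> S4 -0-> S5 -2-> S1 -2-> S3
First repeat at step 4: S3 was already visited.

The earliest repeat is at step j = 4: D is in S3, which it already visited at step i = 1.

S3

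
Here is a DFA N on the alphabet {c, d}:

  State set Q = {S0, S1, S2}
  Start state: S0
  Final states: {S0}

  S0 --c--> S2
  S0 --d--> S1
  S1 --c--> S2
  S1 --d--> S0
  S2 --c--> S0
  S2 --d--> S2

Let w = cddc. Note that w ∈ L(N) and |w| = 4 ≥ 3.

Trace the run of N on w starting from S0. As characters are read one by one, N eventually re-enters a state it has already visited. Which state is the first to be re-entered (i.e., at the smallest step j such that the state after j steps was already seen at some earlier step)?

S2

Run of N on w = c d d c:
  step 0: S0  (start)
  step 1: S2  (read c: S0→S2)
  step 2: S2  (read d: S2→S2)   ← first repeat (S2 seen earlier)
  step 3: S2  (read d: S2→S2)
  step 4: S0  (read c: S2→S0)

The earliest repeat is at step j = 2: N is in S2, which it already visited at step i = 1.
The DFA has 3 states, so the proof of the pumping lemma guarantees a repeated state among the first 3+1 visited; the segment between the two visits is the pumpable y.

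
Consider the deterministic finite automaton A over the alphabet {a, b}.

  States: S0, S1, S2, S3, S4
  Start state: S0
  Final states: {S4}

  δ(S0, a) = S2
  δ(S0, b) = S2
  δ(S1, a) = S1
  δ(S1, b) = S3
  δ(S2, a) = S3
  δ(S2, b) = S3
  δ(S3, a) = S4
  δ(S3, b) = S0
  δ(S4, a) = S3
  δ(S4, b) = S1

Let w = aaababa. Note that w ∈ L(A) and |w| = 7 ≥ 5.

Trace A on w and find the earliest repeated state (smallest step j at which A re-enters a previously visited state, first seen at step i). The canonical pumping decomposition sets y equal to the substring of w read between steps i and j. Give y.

a

Run of A on w = a a a b a b a:
  step 0: S0  (start)
  step 1: S2  (read a: S0→S2)
  step 2: S3  (read a: S2→S3)
  step 3: S4  (read a: S3→S4)
  step 4: S1  (read b: S4→S1)
  step 5: S1  (read a: S1→S1)   ← first repeat (S1 seen earlier)
  step 6: S3  (read b: S1→S3)
  step 7: S4  (read a: S3→S4)

So i = 4, j = 5, giving x = w[0:4] = aaab, y = w[4:5] = a, z = w[5:7] = ba.
Check: |xy| = 5 ≤ 5 and |y| = 1 ≥ 1. Reading y takes A from S1 back to S1, so every xyⁱz is accepted.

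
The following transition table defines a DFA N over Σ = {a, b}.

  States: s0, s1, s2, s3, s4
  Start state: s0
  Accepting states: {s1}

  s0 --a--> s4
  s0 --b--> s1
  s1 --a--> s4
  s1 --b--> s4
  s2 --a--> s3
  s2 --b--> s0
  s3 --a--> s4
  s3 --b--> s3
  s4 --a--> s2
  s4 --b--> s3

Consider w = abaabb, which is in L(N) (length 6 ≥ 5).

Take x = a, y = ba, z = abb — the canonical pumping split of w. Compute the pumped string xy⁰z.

xy⁰z = xz = a·abb = aabb.
Reading y = ba takes N from s4 back to s4, so after x the machine is still in s4, and z then leads to the accepting state s1. Hence aabb ∈ L(N).

aabb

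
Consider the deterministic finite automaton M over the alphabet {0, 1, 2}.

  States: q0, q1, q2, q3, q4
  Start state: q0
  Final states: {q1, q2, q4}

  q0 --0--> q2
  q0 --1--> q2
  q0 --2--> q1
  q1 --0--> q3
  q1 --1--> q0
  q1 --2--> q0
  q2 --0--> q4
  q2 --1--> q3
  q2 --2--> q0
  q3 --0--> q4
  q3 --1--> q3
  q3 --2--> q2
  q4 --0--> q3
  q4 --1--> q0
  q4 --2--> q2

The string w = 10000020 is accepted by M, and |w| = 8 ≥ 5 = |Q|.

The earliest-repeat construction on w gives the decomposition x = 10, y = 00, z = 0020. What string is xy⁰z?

100020

xy⁰z = xz = 10·0020 = 100020.
Reading y = 00 takes M from q4 back to q4, so after x the machine is still in q4, and z then leads to the accepting state q4. Hence 100020 ∈ L(M).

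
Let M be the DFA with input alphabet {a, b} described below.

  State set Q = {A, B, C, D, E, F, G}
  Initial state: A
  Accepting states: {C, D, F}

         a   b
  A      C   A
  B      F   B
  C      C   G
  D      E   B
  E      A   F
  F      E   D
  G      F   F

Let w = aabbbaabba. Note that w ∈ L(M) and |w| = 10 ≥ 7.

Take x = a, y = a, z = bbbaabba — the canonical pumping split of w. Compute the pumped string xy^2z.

aaabbbaabba

xy^2z = a·a·a·bbbaabba = aaabbbaabba.
Reading y = a takes M from C back to C, so after x·y·y the machine is still in C, and z then leads to the accepting state C. Hence aaabbbaabba ∈ L(M).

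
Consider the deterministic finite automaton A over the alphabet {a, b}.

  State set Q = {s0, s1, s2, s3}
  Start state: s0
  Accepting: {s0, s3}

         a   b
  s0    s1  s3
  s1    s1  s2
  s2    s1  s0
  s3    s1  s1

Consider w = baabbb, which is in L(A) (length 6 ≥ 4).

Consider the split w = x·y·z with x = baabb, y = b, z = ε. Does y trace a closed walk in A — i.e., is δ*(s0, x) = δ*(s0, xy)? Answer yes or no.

Run of A on the first 6 characters of w = b a a b b b:
  step 0: s0  (start)
  step 1: s3  (read b: s0→s3)
  step 2: s1  (read a: s3→s1)
  step 3: s1  (read a: s1→s1)
  step 4: s2  (read b: s1→s2)
  step 5: s0  (read b: s2→s0)
  step 6: s3  (read b: s0→s3)

After x (step 5): s0. After xy (step 6): s3.
They differ (s0 ≠ s3), so y is not a cycle from the state after x; this split is not the one the pumping-lemma construction produces, and pumping y need not keep the string in L(A).

no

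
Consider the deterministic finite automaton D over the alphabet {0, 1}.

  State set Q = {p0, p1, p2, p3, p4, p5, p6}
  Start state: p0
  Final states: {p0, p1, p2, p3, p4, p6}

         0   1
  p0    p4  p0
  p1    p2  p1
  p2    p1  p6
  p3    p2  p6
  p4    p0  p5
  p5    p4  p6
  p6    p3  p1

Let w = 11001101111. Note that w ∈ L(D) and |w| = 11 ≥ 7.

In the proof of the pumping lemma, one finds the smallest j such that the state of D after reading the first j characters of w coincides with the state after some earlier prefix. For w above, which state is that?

Run of D on w = 1 1 0 0 1 1 0 1 1 1 1:
  step 0: p0  (start)
  step 1: p0  (read 1: p0→p0)   ← first repeat (p0 seen earlier)
  step 2: p0  (read 1: p0→p0)
  step 3: p4  (read 0: p0→p4)
  step 4: p0  (read 0: p4→p0)
  step 5: p0  (read 1: p0→p0)
  step 6: p0  (read 1: p0→p0)
  step 7: p4  (read 0: p0→p4)
  step 8: p5  (read 1: p4→p5)
  step 9: p6  (read 1: p5→p6)
  step 10: p1  (read 1: p6→p1)
  step 11: p1  (read 1: p1→p1)

The earliest repeat is at step j = 1: D is in p0, which it already visited at step i = 0.
With |Q| = 7, pigeonhole forces a state repeat no later than step 7; the substring read between the first and second visits to that state can be pumped.

p0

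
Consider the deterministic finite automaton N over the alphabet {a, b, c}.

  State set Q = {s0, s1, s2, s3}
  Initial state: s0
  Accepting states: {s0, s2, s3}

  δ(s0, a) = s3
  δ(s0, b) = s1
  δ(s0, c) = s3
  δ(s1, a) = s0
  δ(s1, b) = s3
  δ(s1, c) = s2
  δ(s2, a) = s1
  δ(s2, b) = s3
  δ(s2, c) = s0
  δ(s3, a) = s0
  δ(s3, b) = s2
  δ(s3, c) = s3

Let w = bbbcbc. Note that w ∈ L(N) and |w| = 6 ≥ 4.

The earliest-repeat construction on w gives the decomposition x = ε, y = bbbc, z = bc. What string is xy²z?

xy^2z = ε·bbbc·bbbc·bc = bbbcbbbcbc.
Reading y = bbbc takes N from s0 back to s0, so after x·y·y the machine is still in s0, and z then leads to the accepting state s2. Hence bbbcbbbcbc ∈ L(N).

bbbcbbbcbc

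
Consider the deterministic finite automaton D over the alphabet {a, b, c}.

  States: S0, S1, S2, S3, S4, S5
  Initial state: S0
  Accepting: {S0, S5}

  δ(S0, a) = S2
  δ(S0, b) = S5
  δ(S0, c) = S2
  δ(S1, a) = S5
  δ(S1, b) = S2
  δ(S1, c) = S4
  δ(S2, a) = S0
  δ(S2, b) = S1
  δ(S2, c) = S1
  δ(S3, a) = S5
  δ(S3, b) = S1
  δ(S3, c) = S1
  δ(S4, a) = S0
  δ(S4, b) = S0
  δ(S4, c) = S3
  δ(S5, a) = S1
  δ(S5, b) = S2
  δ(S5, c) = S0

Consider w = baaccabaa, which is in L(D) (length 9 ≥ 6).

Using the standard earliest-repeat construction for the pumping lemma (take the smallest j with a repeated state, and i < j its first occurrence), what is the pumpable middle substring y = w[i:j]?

aa

State sequence: S0 -b-> S5 -a-> S1 -a-> S5 -c-> S0 -c-> S2 -a-> S0 -b-> S5 -a-> S1 -a-> S5
First repeat at step 3: S5 was already visited.

So i = 1, j = 3, giving x = w[0:1] = b, y = w[1:3] = aa, z = w[3:9] = ccabaa.
Check: |xy| = 3 ≤ 6 and |y| = 2 ≥ 1. Reading y takes D from S5 back to S5, so every xyⁱz is accepted.
With |Q| = 6, pigeonhole forces a state repeat no later than step 6; the substring read between the first and second visits to that state can be pumped.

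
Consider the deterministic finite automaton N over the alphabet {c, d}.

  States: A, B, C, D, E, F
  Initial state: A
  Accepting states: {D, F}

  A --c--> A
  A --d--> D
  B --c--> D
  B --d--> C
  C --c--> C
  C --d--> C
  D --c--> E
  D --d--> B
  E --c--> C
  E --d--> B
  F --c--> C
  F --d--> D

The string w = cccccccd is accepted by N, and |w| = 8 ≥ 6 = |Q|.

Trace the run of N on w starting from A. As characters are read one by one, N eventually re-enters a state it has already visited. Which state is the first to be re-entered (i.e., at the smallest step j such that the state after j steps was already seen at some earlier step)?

Run of N on w = c c c c c c c d:
  step 0: A  (start)
  step 1: A  (read c: A→A)   ← first repeat (A seen earlier)
  step 2: A  (read c: A→A)
  step 3: A  (read c: A→A)
  step 4: A  (read c: A→A)
  step 5: A  (read c: A→A)
  step 6: A  (read c: A→A)
  step 7: A  (read c: A→A)
  step 8: D  (read d: A→D)

The earliest repeat is at step j = 1: N is in A, which it already visited at step i = 0.
With |Q| = 6, pigeonhole forces a state repeat no later than step 6; the substring read between the first and second visits to that state can be pumped.

A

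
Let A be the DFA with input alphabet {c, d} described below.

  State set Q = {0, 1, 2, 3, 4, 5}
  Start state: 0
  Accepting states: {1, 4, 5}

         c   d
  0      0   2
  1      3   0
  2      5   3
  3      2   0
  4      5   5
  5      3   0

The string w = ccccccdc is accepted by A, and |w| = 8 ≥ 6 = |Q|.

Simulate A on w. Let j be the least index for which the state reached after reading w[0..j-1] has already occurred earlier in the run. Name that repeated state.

0

State sequence: 0 -c-> 0 -c-> 0 -c-> 0 -c-> 0 -c-> 0 -c-> 0 -d-> 2 -c-> 5
First repeat at step 1: 0 was already visited.

The earliest repeat is at step j = 1: A is in 0, which it already visited at step i = 0.
The DFA has 6 states, so the proof of the pumping lemma guarantees a repeated state among the first 6+1 visited; the segment between the two visits is the pumpable y.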